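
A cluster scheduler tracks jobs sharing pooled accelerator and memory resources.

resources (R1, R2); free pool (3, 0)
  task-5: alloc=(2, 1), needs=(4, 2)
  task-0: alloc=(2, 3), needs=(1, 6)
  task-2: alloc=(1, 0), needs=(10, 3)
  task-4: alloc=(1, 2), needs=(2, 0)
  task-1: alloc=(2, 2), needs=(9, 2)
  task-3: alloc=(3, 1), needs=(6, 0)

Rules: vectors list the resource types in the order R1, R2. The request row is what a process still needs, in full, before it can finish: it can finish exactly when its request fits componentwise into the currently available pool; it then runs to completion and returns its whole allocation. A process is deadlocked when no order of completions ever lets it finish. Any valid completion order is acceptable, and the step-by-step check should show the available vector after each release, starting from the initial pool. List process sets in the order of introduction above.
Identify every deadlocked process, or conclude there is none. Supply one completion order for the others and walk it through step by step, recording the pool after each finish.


Nothing here is deadlocked.
Key observation: there is always a runnable process — task-4 first — so the state unwinds completely.
One completion order for the rest: task-4, task-5, task-3, task-1, task-2, task-0. Check, step by step:
  pool = (3, 0)
  task-4 needs (2, 0) <= (3, 0) -> finishes; pool += (1, 2) = (4, 2)
  task-5 needs (4, 2) <= (4, 2) -> finishes; pool += (2, 1) = (6, 3)
  task-3 needs (6, 0) <= (6, 3) -> finishes; pool += (3, 1) = (9, 4)
  task-1 needs (9, 2) <= (9, 4) -> finishes; pool += (2, 2) = (11, 6)
  task-2 needs (10, 3) <= (11, 6) -> finishes; pool += (1, 0) = (12, 6)
  task-0 needs (1, 6) <= (12, 6) -> finishes; pool += (2, 3) = (14, 9)


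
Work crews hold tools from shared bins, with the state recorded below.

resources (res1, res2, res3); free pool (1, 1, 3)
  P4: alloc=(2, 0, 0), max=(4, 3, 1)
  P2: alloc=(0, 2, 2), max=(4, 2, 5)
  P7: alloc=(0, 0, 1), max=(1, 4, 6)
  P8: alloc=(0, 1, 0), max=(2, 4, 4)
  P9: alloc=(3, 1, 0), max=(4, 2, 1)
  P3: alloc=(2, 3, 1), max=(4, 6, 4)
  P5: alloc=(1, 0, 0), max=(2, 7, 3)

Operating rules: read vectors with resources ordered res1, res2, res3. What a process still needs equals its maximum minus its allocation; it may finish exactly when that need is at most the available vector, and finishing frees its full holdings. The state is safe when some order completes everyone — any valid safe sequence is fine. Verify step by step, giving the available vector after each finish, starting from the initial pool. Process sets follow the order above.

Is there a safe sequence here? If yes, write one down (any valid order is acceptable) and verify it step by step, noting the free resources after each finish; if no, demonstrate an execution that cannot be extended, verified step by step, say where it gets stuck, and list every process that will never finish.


SAFE — a valid safe sequence is P9, P2, P4, P7, P3, P8, P5.
Key observation: reading the order forward, P9 is the first process whose need (1, 1, 1) meets the free pool (1, 1, 3) exactly on a resource it requests.
Verifying each step:
  pool = (1, 1, 3)
  P9 needs (1, 1, 1) <= (1, 1, 3) -> finishes; pool += (3, 1, 0) = (4, 2, 3)
  P2 needs (4, 0, 3) <= (4, 2, 3) -> finishes; pool += (0, 2, 2) = (4, 4, 5)
  P4 needs (2, 3, 1) <= (4, 4, 5) -> finishes; pool += (2, 0, 0) = (6, 4, 5)
  P7 needs (1, 4, 5) <= (6, 4, 5) -> finishes; pool += (0, 0, 1) = (6, 4, 6)
  P3 needs (2, 3, 3) <= (6, 4, 6) -> finishes; pool += (2, 3, 1) = (8, 7, 7)
  P8 needs (2, 3, 4) <= (8, 7, 7) -> finishes; pool += (0, 1, 0) = (8, 8, 7)
  P5 needs (1, 7, 3) <= (8, 8, 7) -> finishes; pool += (1, 0, 0) = (9, 8, 7)


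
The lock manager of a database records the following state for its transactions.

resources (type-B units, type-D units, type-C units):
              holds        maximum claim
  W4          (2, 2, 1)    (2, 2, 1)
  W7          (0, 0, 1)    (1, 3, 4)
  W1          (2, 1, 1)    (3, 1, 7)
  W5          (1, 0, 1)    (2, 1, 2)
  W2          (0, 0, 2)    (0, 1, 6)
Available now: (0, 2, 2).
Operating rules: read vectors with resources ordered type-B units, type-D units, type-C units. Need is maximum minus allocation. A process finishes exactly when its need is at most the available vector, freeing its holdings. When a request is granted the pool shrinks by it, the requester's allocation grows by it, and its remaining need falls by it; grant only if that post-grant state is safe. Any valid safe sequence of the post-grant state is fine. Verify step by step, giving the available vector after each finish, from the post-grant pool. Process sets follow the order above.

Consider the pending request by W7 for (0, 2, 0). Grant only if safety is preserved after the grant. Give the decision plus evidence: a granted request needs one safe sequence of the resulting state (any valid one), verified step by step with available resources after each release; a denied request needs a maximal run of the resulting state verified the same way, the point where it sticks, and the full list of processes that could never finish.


GRANT — the state after the grant stays safe, e.g. via W4, W5, W2, W7, W1.
Key observation: post-grant, (0, 0, 2) remains, and an order beginning with W4 completes everyone.
Check on the post-grant state, step by step:
  pool = (0, 0, 2)
  W4: need (0, 0, 0) fits (0, 0, 2); releases (2, 2, 1), pool now (2, 2, 3)
  W5: need (1, 1, 1) fits (2, 2, 3); releases (1, 0, 1), pool now (3, 2, 4)
  W2: need (0, 1, 4) fits (3, 2, 4); releases (0, 0, 2), pool now (3, 2, 6)
  W7: need (1, 1, 3) fits (3, 2, 6); releases (0, 2, 1), pool now (3, 4, 7)
  W1: need (1, 0, 6) fits (3, 4, 7); releases (2, 1, 1), pool now (5, 5, 8)


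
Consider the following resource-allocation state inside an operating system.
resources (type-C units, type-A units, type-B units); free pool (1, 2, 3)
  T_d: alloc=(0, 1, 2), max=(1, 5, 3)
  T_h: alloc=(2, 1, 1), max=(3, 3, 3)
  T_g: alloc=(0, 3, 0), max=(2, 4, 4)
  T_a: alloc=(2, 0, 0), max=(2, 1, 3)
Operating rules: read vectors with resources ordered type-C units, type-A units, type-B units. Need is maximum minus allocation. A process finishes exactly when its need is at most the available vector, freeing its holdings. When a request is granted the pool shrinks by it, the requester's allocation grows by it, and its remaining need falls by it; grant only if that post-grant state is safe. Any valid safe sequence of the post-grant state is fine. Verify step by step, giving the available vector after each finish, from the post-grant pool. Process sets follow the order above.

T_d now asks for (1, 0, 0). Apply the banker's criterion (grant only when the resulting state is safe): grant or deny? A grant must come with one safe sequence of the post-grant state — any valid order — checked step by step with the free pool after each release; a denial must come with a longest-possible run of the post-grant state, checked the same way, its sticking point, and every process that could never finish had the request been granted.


GRANT. The post-grant state is safe; one safe sequence: T_a, T_h, T_g, T_d.
Key observation: the transfer keeps a workable pool ((0, 2, 3)); T_a starts the safe sequence.
Check on the post-grant state, step by step:
  pool = (0, 2, 3)
  T_a: need (0, 1, 3) fits (0, 2, 3); releases (2, 0, 0), pool now (2, 2, 3)
  T_h: need (1, 2, 2) fits (2, 2, 3); releases (2, 1, 1), pool now (4, 3, 4)
  T_g: need (2, 1, 4) fits (4, 3, 4); releases (0, 3, 0), pool now (4, 6, 4)
  T_d: need (0, 4, 1) fits (4, 6, 4); releases (1, 1, 2), pool now (5, 7, 6)


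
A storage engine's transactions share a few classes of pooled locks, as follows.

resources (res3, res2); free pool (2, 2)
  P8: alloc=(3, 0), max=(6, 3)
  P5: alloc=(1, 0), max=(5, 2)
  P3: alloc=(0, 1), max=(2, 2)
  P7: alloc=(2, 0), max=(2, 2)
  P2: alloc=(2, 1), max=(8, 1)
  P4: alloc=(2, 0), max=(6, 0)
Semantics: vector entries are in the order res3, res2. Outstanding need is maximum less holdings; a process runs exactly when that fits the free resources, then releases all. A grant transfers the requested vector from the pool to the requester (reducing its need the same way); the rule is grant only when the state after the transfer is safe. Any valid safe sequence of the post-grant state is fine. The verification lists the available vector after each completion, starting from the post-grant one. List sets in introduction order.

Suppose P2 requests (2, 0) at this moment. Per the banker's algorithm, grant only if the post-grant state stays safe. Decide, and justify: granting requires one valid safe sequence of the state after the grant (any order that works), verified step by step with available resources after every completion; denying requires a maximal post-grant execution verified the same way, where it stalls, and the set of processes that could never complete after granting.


DENY: after the grant no complete ordering would exist.
Key observation: after P7, P3 complete, (2, 3) is the best the pool ever gets, yet each leftover process wants more res3.
Pretend the grant happened; the run P7, P3 goes as far as possible. Walking it through:
  pool = (0, 2)
  P7: need (0, 2) fits (0, 2); releases (2, 0), pool now (2, 2)
  P3: need (2, 1) fits (2, 2); releases (0, 1), pool now (2, 3)
  blocked: P8 wants (3, 3), pool (2, 3) — not enough res3
  blocked: P5 wants (4, 2), pool (2, 3) — not enough res3
  blocked: P2 wants (4, 0), pool (2, 3) — not enough res3
  blocked: P4 wants (4, 0), pool (2, 3) — not enough res3
Had the request been granted, P8, P5, P2 and P4 could never finish.


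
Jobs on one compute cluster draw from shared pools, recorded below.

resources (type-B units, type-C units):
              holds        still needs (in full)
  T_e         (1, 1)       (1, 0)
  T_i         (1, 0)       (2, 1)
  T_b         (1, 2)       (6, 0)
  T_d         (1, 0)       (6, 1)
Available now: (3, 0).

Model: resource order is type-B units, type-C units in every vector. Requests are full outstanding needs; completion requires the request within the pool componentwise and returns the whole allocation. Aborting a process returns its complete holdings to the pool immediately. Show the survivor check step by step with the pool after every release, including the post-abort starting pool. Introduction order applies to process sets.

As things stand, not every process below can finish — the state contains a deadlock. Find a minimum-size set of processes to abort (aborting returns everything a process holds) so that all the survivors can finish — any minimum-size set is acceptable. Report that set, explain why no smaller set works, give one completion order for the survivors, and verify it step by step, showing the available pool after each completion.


Minimum abort set: T_d.
Key observation: aborting T_d returns (1, 0), and T_b — hopeless before — runs at step 3 with the returned capacity in the pool.
No smaller set exists: with zero aborts the deadlock remains.
Survivors finish in the order: T_e, T_i, T_b. Walking it through (pool after the aborts first):
  pool = (4, 0)
  T_e: need (1, 0) fits (4, 0); releases (1, 1), pool now (5, 1)
  T_i: need (2, 1) fits (5, 1); releases (1, 0), pool now (6, 1)
  T_b: need (6, 0) fits (6, 1); releases (1, 2), pool now (7, 3)


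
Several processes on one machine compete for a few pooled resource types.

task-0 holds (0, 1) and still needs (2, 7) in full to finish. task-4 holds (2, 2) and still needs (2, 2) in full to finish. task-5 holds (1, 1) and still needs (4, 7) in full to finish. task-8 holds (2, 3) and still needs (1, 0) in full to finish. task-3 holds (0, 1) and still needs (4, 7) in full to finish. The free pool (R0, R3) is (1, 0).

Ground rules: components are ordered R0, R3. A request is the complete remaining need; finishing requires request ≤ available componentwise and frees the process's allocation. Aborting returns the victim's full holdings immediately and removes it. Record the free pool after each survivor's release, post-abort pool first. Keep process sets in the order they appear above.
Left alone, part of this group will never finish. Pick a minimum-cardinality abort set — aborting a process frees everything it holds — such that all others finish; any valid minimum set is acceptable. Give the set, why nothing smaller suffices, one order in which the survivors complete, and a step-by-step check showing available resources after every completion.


Minimum abort set: task-0 and task-5.
Key observation: the deadlocked task-3 becomes finishable only because task-0 and task-5 released (1, 2); it completes at step 3 below.
No one abort is enough; case by case: task-0 alone leaves task-5 blocked (short on R3); task-4 alone leaves task-0 blocked (short on R3); task-5 alone leaves task-0 blocked (short on R3); task-8 alone leaves task-0 blocked (short on R3); task-3 alone leaves task-0 blocked (short on R3).
One survivor order: task-8, task-4, task-3. Check, step by step (post-abort pool first):
  pool = (2, 2)
  task-8: need (1, 0) fits (2, 2); releases (2, 3), pool now (4, 5)
  task-4: need (2, 2) fits (4, 5); releases (2, 2), pool now (6, 7)
  task-3: need (4, 7) fits (6, 7); releases (0, 1), pool now (6, 8)


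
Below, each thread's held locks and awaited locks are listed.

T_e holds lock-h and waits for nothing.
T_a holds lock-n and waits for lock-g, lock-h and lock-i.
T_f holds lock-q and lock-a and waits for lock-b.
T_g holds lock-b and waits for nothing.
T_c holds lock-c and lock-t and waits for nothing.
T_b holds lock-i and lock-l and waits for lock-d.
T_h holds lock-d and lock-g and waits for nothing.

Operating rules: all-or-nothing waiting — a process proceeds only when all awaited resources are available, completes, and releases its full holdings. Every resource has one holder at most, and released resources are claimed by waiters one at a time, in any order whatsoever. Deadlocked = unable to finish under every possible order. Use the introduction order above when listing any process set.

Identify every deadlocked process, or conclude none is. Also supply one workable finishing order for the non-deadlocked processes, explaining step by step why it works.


Nothing here is deadlocked.
Key observation: no waiting chain loops back on itself — every chain ends at a process that waits on nothing, so everyone eventually runs.
The rest can finish in the order T_g, T_c, T_h, T_e, T_b, T_a, T_f.
Step-by-step check:
  T_g: no waits; runs immediately, freeing lock-b
  T_c: no waits; runs immediately, freeing lock-c and lock-t
  T_h: no waits; runs immediately, freeing lock-d and lock-g
  T_e: no waits; runs immediately, freeing lock-h
  T_b: everything it awaited (lock-d) is free; runs, freeing lock-i and lock-l
  T_a: everything it awaited (lock-g, lock-h and lock-i) is free; runs, freeing lock-n
  T_f: everything it awaited (lock-b) is free; runs, freeing lock-q and lock-a


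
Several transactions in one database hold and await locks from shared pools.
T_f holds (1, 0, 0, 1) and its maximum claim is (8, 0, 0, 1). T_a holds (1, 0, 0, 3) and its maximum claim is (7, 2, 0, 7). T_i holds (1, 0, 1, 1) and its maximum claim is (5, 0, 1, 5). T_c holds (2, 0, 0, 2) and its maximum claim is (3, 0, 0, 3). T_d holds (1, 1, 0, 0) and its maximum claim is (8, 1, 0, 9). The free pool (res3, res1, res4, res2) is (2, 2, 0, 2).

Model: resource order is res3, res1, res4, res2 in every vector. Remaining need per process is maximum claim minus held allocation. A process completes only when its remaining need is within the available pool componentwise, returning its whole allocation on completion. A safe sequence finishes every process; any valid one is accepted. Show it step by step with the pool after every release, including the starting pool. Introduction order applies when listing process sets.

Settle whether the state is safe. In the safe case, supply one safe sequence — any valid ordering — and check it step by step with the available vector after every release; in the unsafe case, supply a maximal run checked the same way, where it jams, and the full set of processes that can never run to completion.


The state is UNSAFE.
Key observation: after T_c, T_i complete, (5, 2, 1, 5) is the best the pool ever gets, yet each leftover process wants more res3.
The run T_c, T_i cannot be extended any further. Verifying each step:
  pool = (2, 2, 0, 2)
  T_c: need (1, 0, 0, 1) fits (2, 2, 0, 2); releases (2, 0, 0, 2), pool now (4, 2, 0, 4)
  T_i: need (4, 0, 0, 4) fits (4, 2, 0, 4); releases (1, 0, 1, 1), pool now (5, 2, 1, 5)
  T_f still needs (7, 0, 0, 0) but only (5, 2, 1, 5) is free — short on res3
  T_a still needs (6, 2, 0, 4) but only (5, 2, 1, 5) is free — short on res3
  T_d still needs (7, 0, 0, 9) but only (5, 2, 1, 5) is free — short on res3 and res2
Permanently blocked: T_f, T_a and T_d.


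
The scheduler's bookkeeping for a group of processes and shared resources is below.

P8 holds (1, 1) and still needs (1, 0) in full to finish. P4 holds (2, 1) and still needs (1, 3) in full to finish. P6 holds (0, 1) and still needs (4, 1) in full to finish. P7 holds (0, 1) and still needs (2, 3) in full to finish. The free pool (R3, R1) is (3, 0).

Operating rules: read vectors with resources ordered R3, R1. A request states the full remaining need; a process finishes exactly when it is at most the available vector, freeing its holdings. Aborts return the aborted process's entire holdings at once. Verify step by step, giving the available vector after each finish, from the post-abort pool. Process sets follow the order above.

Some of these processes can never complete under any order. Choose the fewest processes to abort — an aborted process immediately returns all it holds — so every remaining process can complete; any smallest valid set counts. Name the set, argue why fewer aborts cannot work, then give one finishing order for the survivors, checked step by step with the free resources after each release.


Abort P7.
Key observation: the returned (0, 1) from P7 is what brings P4 — unrunnable before, under any order — into play at step 3.
Why nothing smaller works: aborting no one leaves the state deadlocked as given.
The survivors complete as P8, P6, P4. Walking it through (starting from the post-abort pool):
  pool = (3, 1)
  run P8 (needs (1, 0), free (3, 1)); after release of (1, 1) the pool is (4, 2)
  run P6 (needs (4, 1), free (4, 2)); after release of (0, 1) the pool is (4, 3)
  run P4 (needs (1, 3), free (4, 3)); after release of (2, 1) the pool is (6, 4)


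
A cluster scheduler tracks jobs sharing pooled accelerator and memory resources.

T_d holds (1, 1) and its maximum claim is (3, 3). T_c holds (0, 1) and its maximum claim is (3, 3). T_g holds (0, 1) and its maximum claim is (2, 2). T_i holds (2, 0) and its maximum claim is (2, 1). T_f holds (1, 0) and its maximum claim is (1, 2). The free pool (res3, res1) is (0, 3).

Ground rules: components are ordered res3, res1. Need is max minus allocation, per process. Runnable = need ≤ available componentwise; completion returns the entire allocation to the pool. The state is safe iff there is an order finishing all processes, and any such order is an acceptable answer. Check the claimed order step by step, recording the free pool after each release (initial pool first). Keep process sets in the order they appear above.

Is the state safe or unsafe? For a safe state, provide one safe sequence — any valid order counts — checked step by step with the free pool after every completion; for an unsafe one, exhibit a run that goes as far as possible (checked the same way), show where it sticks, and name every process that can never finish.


SAFE — a valid safe sequence is T_i, T_f, T_g, T_d, T_c.
Key observation: the order never hits an exact fit; T_f is the first step at the minimum slack of 1 on its requested resources ((0, 2), (2, 3) free).
Walking it through:
  pool = (0, 3)
  T_i: need (0, 1) fits (0, 3); releases (2, 0), pool now (2, 3)
  T_f: need (0, 2) fits (2, 3); releases (1, 0), pool now (3, 3)
  T_g: need (2, 1) fits (3, 3); releases (0, 1), pool now (3, 4)
  T_d: need (2, 2) fits (3, 4); releases (1, 1), pool now (4, 5)
  T_c: need (3, 2) fits (4, 5); releases (0, 1), pool now (4, 6)


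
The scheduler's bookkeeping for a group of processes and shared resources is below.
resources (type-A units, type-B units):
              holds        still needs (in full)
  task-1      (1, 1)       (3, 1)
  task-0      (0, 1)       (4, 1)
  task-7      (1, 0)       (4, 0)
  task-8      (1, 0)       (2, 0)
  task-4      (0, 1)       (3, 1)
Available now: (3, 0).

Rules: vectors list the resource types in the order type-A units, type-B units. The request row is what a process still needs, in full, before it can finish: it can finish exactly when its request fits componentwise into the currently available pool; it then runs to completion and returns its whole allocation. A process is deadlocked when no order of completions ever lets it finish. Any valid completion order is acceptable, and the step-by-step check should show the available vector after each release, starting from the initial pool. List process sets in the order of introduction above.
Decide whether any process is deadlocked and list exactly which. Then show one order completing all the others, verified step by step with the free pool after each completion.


The deadlocked set is task-1, task-0 and task-4.
Key observation: even finishing task-8, task-7 leaves just (5, 0) free — too little type-B units for any of the remaining processes.
A valid finishing order for the others: task-8, task-7. Check, step by step:
  pool = (3, 0)
  run task-8 (needs (2, 0), free (3, 0)); after release of (1, 0) the pool is (4, 0)
  run task-7 (needs (4, 0), free (4, 0)); after release of (1, 0) the pool is (5, 0)
The blocked processes can never fit:
  task-1 cannot run: need (3, 1) vs free (5, 0) (insufficient type-B units)
  task-0 cannot run: need (4, 1) vs free (5, 0) (insufficient type-B units)
  task-4 cannot run: need (3, 1) vs free (5, 0) (insufficient type-B units)


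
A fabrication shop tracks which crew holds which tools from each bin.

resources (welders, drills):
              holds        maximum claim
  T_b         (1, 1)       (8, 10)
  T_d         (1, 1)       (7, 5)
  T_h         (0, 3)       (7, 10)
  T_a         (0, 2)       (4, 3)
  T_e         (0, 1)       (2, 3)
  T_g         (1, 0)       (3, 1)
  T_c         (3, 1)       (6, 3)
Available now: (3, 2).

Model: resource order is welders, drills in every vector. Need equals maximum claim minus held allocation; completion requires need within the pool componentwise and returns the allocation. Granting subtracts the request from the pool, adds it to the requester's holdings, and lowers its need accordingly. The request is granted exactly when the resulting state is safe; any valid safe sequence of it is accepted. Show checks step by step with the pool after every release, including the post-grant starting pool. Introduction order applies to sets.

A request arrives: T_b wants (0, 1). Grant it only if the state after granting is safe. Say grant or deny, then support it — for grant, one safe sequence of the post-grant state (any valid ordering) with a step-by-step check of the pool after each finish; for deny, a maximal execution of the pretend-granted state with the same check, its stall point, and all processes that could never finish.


DENY: after the grant no complete ordering would exist.
Key observation: the wall is drills: completing T_g, T_a, T_c, T_d, T_e brings the pool only to (8, 6), and all the rest need more.
After a pretend grant, a maximal execution: T_g, T_a, T_c, T_d, T_e — then nothing else fits. Verifying each step:
  pool = (3, 1)
  T_g: need (2, 1) fits (3, 1); releases (1, 0), pool now (4, 1)
  T_a: need (4, 1) fits (4, 1); releases (0, 2), pool now (4, 3)
  T_c: need (3, 2) fits (4, 3); releases (3, 1), pool now (7, 4)
  T_d: need (6, 4) fits (7, 4); releases (1, 1), pool now (8, 5)
  T_e: need (2, 2) fits (8, 5); releases (0, 1), pool now (8, 6)
  T_b cannot run: need (7, 8) vs free (8, 6) (insufficient drills)
  T_h cannot run: need (7, 7) vs free (8, 6) (insufficient drills)
Post-grant, the permanently blocked set is T_b and T_h.


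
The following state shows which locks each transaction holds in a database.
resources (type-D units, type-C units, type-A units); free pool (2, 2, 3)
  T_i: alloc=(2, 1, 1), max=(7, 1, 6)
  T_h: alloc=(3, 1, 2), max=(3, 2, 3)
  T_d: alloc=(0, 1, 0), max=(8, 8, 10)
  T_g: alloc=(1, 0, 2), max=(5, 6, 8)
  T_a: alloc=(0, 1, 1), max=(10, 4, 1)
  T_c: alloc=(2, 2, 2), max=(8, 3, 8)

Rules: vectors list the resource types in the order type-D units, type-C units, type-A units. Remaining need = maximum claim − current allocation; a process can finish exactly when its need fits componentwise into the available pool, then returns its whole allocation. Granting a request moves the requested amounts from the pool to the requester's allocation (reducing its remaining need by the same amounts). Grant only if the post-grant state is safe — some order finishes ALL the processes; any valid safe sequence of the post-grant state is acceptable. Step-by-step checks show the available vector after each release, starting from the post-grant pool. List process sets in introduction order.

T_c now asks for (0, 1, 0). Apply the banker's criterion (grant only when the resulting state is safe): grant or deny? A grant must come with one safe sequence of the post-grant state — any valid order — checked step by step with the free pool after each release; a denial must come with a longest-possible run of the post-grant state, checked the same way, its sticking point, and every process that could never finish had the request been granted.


GRANT. The post-grant state is safe; one safe sequence: T_h, T_i, T_c, T_g, T_a, T_d.
Key observation: (2, 1, 3) free after granting still covers T_h first, and each release covers the next.
Step-by-step check of the post-grant state:
  pool = (2, 1, 3)
  T_h: need (0, 1, 1) fits (2, 1, 3); releases (3, 1, 2), pool now (5, 2, 5)
  T_i: need (5, 0, 5) fits (5, 2, 5); releases (2, 1, 1), pool now (7, 3, 6)
  T_c: need (6, 0, 6) fits (7, 3, 6); releases (2, 3, 2), pool now (9, 6, 8)
  T_g: need (4, 6, 6) fits (9, 6, 8); releases (1, 0, 2), pool now (10, 6, 10)
  T_a: need (10, 3, 0) fits (10, 6, 10); releases (0, 1, 1), pool now (10, 7, 11)
  T_d: need (8, 7, 10) fits (10, 7, 11); releases (0, 1, 0), pool now (10, 8, 11)


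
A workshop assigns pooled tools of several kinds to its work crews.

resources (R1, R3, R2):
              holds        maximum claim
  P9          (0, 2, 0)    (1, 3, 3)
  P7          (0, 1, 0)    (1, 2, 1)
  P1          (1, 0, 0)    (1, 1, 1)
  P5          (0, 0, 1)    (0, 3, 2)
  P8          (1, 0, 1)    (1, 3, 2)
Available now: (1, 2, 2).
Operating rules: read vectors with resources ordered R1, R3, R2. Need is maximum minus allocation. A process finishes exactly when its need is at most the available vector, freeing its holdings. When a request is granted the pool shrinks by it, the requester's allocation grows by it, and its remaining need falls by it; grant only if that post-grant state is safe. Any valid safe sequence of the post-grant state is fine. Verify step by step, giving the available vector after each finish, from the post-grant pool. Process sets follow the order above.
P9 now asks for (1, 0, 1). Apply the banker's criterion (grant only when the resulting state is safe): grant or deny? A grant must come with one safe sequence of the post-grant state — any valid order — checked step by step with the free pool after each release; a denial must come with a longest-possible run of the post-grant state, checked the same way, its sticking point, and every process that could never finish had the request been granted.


GRANT: granting preserves safety; a valid post-grant sequence is P1, P7, P5, P8, P9.
Key observation: after the grant the pool drops to (0, 2, 1), which still lets P1 finish first and unwind the rest.
Verifying the post-grant state step by step:
  pool = (0, 2, 1)
  P1 needs (0, 1, 1) <= (0, 2, 1) -> finishes; pool += (1, 0, 0) = (1, 2, 1)
  P7 needs (1, 1, 1) <= (1, 2, 1) -> finishes; pool += (0, 1, 0) = (1, 3, 1)
  P5 needs (0, 3, 1) <= (1, 3, 1) -> finishes; pool += (0, 0, 1) = (1, 3, 2)
  P8 needs (0, 3, 1) <= (1, 3, 2) -> finishes; pool += (1, 0, 1) = (2, 3, 3)
  P9 needs (0, 1, 2) <= (2, 3, 3) -> finishes; pool += (1, 2, 1) = (3, 5, 4)


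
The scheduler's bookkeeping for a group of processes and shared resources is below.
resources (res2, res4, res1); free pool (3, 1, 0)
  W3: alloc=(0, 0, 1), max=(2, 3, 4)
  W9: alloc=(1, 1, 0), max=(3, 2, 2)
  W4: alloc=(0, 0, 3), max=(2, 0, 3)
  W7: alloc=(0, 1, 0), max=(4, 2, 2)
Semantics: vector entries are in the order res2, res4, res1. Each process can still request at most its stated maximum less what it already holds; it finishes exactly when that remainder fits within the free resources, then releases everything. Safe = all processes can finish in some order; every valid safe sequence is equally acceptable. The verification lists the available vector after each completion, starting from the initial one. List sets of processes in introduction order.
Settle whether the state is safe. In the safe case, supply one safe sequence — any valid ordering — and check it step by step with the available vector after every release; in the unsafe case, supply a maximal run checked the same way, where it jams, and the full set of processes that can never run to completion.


SAFE — a valid safe sequence is W4, W9, W7, W3.
Key observation: reading the order forward, W9 is the first process whose need (2, 1, 2) meets the free pool (3, 1, 3) exactly on a resource it requests.
Verifying each step:
  pool = (3, 1, 0)
  W4 needs (2, 0, 0) <= (3, 1, 0) -> finishes; pool += (0, 0, 3) = (3, 1, 3)
  W9 needs (2, 1, 2) <= (3, 1, 3) -> finishes; pool += (1, 1, 0) = (4, 2, 3)
  W7 needs (4, 1, 2) <= (4, 2, 3) -> finishes; pool += (0, 1, 0) = (4, 3, 3)
  W3 needs (2, 3, 3) <= (4, 3, 3) -> finishes; pool += (0, 0, 1) = (4, 3, 4)


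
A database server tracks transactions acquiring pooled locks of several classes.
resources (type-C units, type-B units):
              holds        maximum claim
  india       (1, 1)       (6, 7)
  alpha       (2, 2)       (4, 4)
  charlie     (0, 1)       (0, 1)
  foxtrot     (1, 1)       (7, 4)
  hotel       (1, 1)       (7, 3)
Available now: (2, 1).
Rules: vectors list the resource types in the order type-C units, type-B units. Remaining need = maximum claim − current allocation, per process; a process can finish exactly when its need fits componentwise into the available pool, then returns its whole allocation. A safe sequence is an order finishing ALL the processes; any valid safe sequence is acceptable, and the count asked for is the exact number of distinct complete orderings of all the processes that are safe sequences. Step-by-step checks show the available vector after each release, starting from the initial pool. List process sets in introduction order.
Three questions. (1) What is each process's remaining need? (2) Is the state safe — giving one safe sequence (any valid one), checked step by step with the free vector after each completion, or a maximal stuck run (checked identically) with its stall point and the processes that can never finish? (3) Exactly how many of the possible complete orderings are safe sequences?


(1) Outstanding need per process (order type-C units, type-B units):
  india: (5, 6)
  alpha: (2, 2)
  charlie: (0, 0)
  foxtrot: (6, 3)
  hotel: (6, 2)
(2) The state is UNSAFE.
Key observation: the pool after charlie, alpha is (4, 4); every surviving request exceeds it in type-C units, so progress ends there.
A maximal execution: charlie, alpha — then nothing else fits. Check, step by step:
  pool = (2, 1)
  charlie needs (0, 0) <= (2, 1) -> finishes; pool += (0, 1) = (2, 2)
  alpha needs (2, 2) <= (2, 2) -> finishes; pool += (2, 2) = (4, 4)
  india still needs (5, 6) but only (4, 4) is free — short on type-C units and type-B units
  foxtrot still needs (6, 3) but only (4, 4) is free — short on type-C units
  hotel still needs (6, 2) but only (4, 4) is free — short on type-C units
Permanently blocked: india, foxtrot and hotel.
(3) The exact count: 0 of the possible complete orderings are safe sequences.


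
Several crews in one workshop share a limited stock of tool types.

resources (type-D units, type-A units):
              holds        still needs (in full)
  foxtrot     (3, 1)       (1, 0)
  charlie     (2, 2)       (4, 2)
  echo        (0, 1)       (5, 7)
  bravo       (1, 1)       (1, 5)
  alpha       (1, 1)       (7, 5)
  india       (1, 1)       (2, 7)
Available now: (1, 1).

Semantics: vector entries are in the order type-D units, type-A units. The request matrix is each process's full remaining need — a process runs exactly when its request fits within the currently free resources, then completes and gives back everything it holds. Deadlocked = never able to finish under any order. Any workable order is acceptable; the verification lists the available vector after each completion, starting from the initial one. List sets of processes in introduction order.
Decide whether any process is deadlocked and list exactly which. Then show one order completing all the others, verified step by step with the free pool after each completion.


The deadlocked set is echo, bravo, alpha and india.
Key observation: after foxtrot, charlie complete, (6, 4) is the best the pool ever gets, yet each leftover process wants more type-A units.
One completion order for the rest: foxtrot, charlie. Walking it through:
  pool = (1, 1)
  foxtrot: need (1, 0) fits (1, 1); releases (3, 1), pool now (4, 2)
  charlie: need (4, 2) fits (4, 2); releases (2, 2), pool now (6, 4)
The blocked processes can never fit:
  echo still needs (5, 7) but only (6, 4) is free — short on type-A units
  bravo still needs (1, 5) but only (6, 4) is free — short on type-A units
  alpha still needs (7, 5) but only (6, 4) is free — short on type-D units and type-A units
  india still needs (2, 7) but only (6, 4) is free — short on type-A units


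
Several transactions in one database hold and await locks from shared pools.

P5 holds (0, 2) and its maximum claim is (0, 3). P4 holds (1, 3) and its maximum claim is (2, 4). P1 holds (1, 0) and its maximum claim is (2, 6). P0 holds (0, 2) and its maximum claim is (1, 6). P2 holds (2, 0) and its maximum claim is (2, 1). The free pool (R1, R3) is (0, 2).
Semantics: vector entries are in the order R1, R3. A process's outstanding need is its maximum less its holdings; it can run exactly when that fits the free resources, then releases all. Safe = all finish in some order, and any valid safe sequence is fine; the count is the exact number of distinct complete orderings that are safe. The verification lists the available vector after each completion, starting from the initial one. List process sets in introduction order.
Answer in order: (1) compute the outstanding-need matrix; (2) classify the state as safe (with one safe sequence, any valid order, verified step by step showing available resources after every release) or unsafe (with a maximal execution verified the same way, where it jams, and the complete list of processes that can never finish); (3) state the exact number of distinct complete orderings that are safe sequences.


(1) Need matrix, components ordered R1, R3:
  P5: (0, 1)
  P4: (1, 1)
  P1: (1, 6)
  P0: (1, 4)
  P2: (0, 1)
(2) SAFE. One safe sequence: P5, P2, P4, P0, P1.
Key observation: no step in this order meets a requested resource exactly; the smallest headroom is 1, first reached at P5 (need (0, 1), pool (0, 2)).
Verifying each step:
  pool = (0, 2)
  P5: need (0, 1) fits (0, 2); releases (0, 2), pool now (0, 4)
  P2: need (0, 1) fits (0, 4); releases (2, 0), pool now (2, 4)
  P4: need (1, 1) fits (2, 4); releases (1, 3), pool now (3, 7)
  P0: need (1, 4) fits (3, 7); releases (0, 2), pool now (3, 9)
  P1: need (1, 6) fits (3, 9); releases (1, 0), pool now (4, 9)
(3) Exactly 12 of the possible complete orderings are safe sequences.


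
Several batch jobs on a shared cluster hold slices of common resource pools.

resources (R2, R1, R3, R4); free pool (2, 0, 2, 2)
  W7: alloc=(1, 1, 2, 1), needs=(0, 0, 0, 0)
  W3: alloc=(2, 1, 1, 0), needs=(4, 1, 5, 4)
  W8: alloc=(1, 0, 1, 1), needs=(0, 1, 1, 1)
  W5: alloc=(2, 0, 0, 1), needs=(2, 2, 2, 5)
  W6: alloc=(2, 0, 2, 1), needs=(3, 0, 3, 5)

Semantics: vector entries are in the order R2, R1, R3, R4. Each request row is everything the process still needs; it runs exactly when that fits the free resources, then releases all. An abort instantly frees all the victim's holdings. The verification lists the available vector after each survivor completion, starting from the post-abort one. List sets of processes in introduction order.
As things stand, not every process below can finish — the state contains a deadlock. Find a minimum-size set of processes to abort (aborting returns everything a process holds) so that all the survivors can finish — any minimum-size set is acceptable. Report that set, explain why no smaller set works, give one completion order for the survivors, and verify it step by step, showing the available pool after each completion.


The answer: abort W5.
Key observation: no ordering could ever have run W6 before the abort of W5; with (2, 0, 0, 1) back in the pool it fits at step 3.
No smaller set exists: with zero aborts the deadlock remains.
Survivors finish in the order: W7, W8, W6, W3. Step-by-step check (pool after the aborts first):
  pool = (4, 0, 2, 3)
  W7 needs (0, 0, 0, 0) <= (4, 0, 2, 3) -> finishes; pool += (1, 1, 2, 1) = (5, 1, 4, 4)
  W8 needs (0, 1, 1, 1) <= (5, 1, 4, 4) -> finishes; pool += (1, 0, 1, 1) = (6, 1, 5, 5)
  W6 needs (3, 0, 3, 5) <= (6, 1, 5, 5) -> finishes; pool += (2, 0, 2, 1) = (8, 1, 7, 6)
  W3 needs (4, 1, 5, 4) <= (8, 1, 7, 6) -> finishes; pool += (2, 1, 1, 0) = (10, 2, 8, 6)


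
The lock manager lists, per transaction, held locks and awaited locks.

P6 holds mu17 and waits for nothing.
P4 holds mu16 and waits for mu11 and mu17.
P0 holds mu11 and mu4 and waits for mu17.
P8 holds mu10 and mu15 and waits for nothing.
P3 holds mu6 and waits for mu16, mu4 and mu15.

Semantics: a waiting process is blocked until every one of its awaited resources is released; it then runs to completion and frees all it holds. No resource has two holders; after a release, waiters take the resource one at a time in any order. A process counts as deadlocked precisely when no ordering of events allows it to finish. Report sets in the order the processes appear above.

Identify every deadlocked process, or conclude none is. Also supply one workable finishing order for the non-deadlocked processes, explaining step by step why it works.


The deadlocked set is empty.
Key observation: every chain of waits terminates; starting from the processes that wait on nothing, all the rest unlock in turn.
One completion order for the rest: P6, P0, P8, P4, P3.
Verifying each step:
  P6 waits on nothing -> runs at once and releases mu17
  P0: everything it awaited (mu17) is free; runs, freeing mu11 and mu4
  P8 waits on nothing -> runs at once and releases mu10 and mu15
  P4: everything it awaited (mu11 and mu17) is free; runs, freeing mu16
  P3: everything it awaited (mu16, mu4 and mu15) is free; runs, freeing mu6


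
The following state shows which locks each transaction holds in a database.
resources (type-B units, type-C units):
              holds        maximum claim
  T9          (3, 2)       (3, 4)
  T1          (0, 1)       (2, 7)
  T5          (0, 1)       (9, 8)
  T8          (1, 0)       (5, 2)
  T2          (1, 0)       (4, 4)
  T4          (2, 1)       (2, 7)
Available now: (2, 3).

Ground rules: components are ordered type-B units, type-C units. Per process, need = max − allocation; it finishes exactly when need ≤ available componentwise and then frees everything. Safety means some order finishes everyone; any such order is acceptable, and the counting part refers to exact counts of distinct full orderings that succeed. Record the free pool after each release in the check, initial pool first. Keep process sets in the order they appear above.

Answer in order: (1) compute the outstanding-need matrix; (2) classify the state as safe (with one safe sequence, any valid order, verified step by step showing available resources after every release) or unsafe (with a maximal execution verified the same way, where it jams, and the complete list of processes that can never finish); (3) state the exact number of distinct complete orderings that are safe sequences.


(1) Remaining need (order type-B units, type-C units):
  T9: (0, 2)
  T1: (2, 6)
  T5: (9, 7)
  T8: (4, 2)
  T2: (3, 4)
  T4: (0, 6)
(2) The state is UNSAFE.
Key observation: after T9, T8, T2 complete, (7, 5) is the best the pool ever gets, yet each leftover process wants more type-C units.
Going as far as possible: T9, T8, T2; after that, nothing fits. Walking it through:
  pool = (2, 3)
  run T9 (needs (0, 2), free (2, 3)); after release of (3, 2) the pool is (5, 5)
  run T8 (needs (4, 2), free (5, 5)); after release of (1, 0) the pool is (6, 5)
  run T2 (needs (3, 4), free (6, 5)); after release of (1, 0) the pool is (7, 5)
  blocked: T1 wants (2, 6), pool (7, 5) — not enough type-C units
  blocked: T5 wants (9, 7), pool (7, 5) — not enough type-B units and type-C units
  blocked: T4 wants (0, 6), pool (7, 5) — not enough type-C units
Permanently blocked: T1, T5 and T4.
(3) Exactly 0 of the possible complete orderings are safe sequences.
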